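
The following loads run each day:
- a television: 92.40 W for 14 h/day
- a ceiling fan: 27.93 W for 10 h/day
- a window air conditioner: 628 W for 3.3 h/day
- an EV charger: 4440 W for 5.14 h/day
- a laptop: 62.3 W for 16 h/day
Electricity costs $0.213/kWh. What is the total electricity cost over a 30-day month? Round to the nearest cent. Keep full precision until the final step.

television: 92.40 W × 14 h × 30 d = 38,808 Wh = 38.81 kWh
ceiling fan: 27.93 W × 10 h × 30 d = 8,379 Wh = 8.379 kWh
window air conditioner: 628 W × 3.3 h × 30 d = 62,172 Wh = 62.17 kWh
EV charger: 4440 W × 5.14 h × 30 d = 684,648 Wh = 684.6 kWh
laptop: 62.3 W × 16 h × 30 d = 29,904 Wh = 29.9 kWh
Total energy = 38.81 + 8.379 + 62.17 + 684.6 + 29.9 = 823.9 kWh
Cost = 823.9 kWh × $0.213 = $175.49

$175.49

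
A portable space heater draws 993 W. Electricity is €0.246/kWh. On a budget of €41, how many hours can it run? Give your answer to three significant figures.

Energy budget = €41 / €0.246 per kWh = 166.7 kWh = 166,667 Wh
Runtime = 166,667 Wh / 993 W = 167.8 h

168 h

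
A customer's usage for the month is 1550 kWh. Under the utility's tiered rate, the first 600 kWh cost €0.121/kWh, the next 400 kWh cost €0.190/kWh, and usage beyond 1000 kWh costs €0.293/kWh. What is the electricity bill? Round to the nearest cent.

First 600 kWh × €0.121 = €72.60
Next 400 kWh × €0.190 = €76.00
Remaining 550 kWh × €0.293 = €161.15
Total = €309.75

€309.75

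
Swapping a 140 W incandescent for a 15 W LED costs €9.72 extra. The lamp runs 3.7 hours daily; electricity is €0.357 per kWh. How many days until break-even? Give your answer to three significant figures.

Power saved = 140 − 15 = 125 W
Daily energy saved = 125 W × 3.7 h = 462.5 Wh = 0.4625 kWh
Daily savings = 0.4625 × €0.357 = €0.1651
Payback = €9.72 / €0.1651 per day = 58.87 days

58.9 days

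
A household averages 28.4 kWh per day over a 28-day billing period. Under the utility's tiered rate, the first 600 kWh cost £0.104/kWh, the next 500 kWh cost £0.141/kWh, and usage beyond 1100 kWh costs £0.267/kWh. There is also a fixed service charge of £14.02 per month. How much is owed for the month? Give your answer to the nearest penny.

Usage = 28.4 kWh/day × 28 days = 795.2 kWh
First 600 kWh × £0.104 = £62.40
Next 195.2 kWh × £0.141 = £27.52
Remaining tier: 0 kWh (not reached)
Energy charge = £89.92; + service £14.02 = £103.94

£103.94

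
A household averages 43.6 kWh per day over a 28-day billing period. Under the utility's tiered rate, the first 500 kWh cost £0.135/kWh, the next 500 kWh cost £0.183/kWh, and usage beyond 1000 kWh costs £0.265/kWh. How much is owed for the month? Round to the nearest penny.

Usage = 43.6 kWh/day × 28 days = 1220.8 kWh
First 500 kWh × £0.135 = £67.50
Next 500 kWh × £0.183 = £91.50
Remaining 220.8 kWh × £0.265 = £58.51
Total = £217.51

£217.51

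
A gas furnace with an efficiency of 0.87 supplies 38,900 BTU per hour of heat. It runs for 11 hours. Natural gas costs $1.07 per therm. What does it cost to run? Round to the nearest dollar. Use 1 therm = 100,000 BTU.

Heat delivered = 38,900 BTU/h × 11 h = 427,900 BTU
Gas input = 427,900 / 0.87 = 491,839 BTU
= 491,839 / 100,000 = 4.918 therm
Cost = 4.918 × $1.07/therm = $5.26 ≈ $5

$5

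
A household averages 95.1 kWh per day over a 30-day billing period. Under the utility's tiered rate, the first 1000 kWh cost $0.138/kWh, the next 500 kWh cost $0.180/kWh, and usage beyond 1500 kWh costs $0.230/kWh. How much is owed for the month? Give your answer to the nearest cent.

Usage = 95.1 kWh/day × 30 days = 2853 kWh
First 1000 kWh × $0.138 = $138.00
Next 500 kWh × $0.180 = $90.00
Remaining 1353 kWh × $0.230 = $311.19
Total = $539.19

$539.19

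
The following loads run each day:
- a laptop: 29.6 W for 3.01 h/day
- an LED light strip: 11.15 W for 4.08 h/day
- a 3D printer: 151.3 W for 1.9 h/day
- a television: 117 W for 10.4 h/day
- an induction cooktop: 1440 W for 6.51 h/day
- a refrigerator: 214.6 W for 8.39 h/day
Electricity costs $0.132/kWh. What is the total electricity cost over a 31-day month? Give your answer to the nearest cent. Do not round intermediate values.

laptop: 29.6 W × 3.01 h × 31 d = 2,762 Wh = 2.762 kWh
LED light strip: 11.15 W × 4.08 h × 31 d = 1,410 Wh = 1.41 kWh
3D printer: 151.3 W × 1.9 h × 31 d = 8,912 Wh = 8.912 kWh
television: 117 W × 10.4 h × 31 d = 37,721 Wh = 37.72 kWh
induction cooktop: 1440 W × 6.51 h × 31 d = 290,606 Wh = 290.6 kWh
refrigerator: 214.6 W × 8.39 h × 31 d = 55,815 Wh = 55.82 kWh
Total energy = 2.762 + 1.41 + 8.912 + 37.72 + 290.6 + 55.82 = 397.2 kWh
Cost = 397.2 kWh × $0.132 = $52.43

$52.43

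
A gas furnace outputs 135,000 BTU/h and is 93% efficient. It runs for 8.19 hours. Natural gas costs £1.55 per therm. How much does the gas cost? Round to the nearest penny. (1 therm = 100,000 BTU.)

Heat delivered = 135,000 BTU/h × 8.19 h = 1,105,650 BTU
Gas input = 1,105,650 / 0.93 = 1,188,871 BTU
= 1,188,871 / 100,000 = 11.89 therm
Cost = 11.89 × £1.55/therm = £18.43

£18.43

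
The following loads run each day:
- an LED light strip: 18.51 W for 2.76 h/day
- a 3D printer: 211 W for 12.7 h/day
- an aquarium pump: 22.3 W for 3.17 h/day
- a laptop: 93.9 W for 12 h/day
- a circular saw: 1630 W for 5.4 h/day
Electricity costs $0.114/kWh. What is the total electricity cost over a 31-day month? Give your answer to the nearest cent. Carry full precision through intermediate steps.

$44.99

LED light strip: 18.51 W × 2.76 h × 31 d = 1,584 Wh = 1.584 kWh
3D printer: 211 W × 12.7 h × 31 d = 83,071 Wh = 83.07 kWh
aquarium pump: 22.3 W × 3.17 h × 31 d = 2,191 Wh = 2.191 kWh
laptop: 93.9 W × 12 h × 31 d = 34,931 Wh = 34.93 kWh
circular saw: 1630 W × 5.4 h × 31 d = 272,862 Wh = 272.9 kWh
Total energy = 1.584 + 83.07 + 2.191 + 34.93 + 272.9 = 394.6 kWh
Cost = 394.6 kWh × $0.114 = $44.99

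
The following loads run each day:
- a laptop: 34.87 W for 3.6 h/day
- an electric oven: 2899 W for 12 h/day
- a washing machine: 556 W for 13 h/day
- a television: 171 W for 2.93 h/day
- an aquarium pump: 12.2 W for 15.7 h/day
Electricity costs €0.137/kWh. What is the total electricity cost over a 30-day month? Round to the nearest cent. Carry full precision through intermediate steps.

€176.05

laptop: 34.87 W × 3.6 h × 30 d = 3,766 Wh = 3.766 kWh
electric oven: 2899 W × 12 h × 30 d = 1,043,640 Wh = 1,044 kWh
washing machine: 556 W × 13 h × 30 d = 216,840 Wh = 216.8 kWh
television: 171 W × 2.93 h × 30 d = 15,031 Wh = 15.03 kWh
aquarium pump: 12.2 W × 15.7 h × 30 d = 5,746 Wh = 5.746 kWh
Total energy = 3.766 + 1,044 + 216.8 + 15.03 + 5.746 = 1,285 kWh
Cost = 1,285 kWh × €0.137 = €176.05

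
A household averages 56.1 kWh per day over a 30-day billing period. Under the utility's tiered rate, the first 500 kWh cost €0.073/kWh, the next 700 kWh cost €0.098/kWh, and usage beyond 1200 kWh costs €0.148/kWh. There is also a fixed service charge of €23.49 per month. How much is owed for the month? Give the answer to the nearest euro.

Usage = 56.1 kWh/day × 30 days = 1683 kWh
First 500 kWh × €0.073 = €36.50
Next 700 kWh × €0.098 = €68.60
Remaining 483 kWh × €0.148 = €71.48
Energy charge = €176.58; + service €23.49 = €200.07 ≈ €200

€200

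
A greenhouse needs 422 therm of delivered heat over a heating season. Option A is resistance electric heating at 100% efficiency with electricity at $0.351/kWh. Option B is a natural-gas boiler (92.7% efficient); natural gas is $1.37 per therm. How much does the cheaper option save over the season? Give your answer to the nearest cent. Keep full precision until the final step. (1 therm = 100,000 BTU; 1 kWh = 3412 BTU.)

$3717.54

Heat load = 422 therm × 100,000 = 42,200,000 BTU
Gas: input = 42,200,000 / 0.927 = 45,523,193 BTU = 455.2 therm → 455.2 × $1.37 = $623.67
Electric: 42,200,000 BTU / 3412 = 12,370 kWh → × $0.351 = $4,341.21
Difference = |$623.67 − $4,341.21| = $3,717.54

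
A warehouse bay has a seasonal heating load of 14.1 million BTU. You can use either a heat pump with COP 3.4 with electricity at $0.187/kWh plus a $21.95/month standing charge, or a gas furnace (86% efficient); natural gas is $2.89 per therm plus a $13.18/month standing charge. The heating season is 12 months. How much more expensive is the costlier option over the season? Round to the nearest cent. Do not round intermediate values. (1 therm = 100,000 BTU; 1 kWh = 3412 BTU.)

Heat load = 14.1 × 10⁶ BTU = 14,100,000 BTU
Gas: input = 14,100,000 / 0.86 = 16,395,349 BTU = 164 therm → 164 × $2.89 = $473.83; + 12 × $13.18 standing = $631.99
Heat pump: 14,100,000 BTU / 3412 = 4,132 kWh heat; / 3.4 = 1,215 kWh in → × $0.187 = $227.29; + 12 × $21.95 standing = $490.69
Difference = |$631.99 − $490.69| = $141.30

$141.30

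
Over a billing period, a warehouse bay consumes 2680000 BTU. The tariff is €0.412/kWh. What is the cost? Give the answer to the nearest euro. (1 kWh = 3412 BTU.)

€324

2680000 BTU × (0.00029308 kWh/BTU) = 785.5 kWh
Cost = 785.5 kWh × €0.412/kWh = €323.61 ≈ €324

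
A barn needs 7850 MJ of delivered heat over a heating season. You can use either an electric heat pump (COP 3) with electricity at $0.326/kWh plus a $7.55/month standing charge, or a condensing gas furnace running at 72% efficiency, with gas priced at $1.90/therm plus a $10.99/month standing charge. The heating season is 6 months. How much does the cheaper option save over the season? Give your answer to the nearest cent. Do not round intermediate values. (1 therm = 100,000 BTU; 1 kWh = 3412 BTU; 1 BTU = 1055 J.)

$19.98

Heat load = 7850 MJ = 7,850,000,000 J / 1055 = 7,440,758 BTU
Gas: input = 7,440,758 / 0.72 = 10,334,387 BTU = 103.3 therm → 103.3 × $1.90 = $196.35; + 6 × $10.99 standing = $262.29
Heat pump: 7,440,758 BTU / 3412 = 2,181 kWh heat; / 3 = 726.9 kWh in → × $0.326 = $236.98; + 6 × $7.55 standing = $282.28
Difference = |$262.29 − $282.28| = $19.98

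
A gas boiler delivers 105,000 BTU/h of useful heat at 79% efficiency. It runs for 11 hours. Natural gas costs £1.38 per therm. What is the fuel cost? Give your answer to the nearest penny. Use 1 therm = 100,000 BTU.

Heat delivered = 105,000 BTU/h × 11 h = 1,155,000 BTU
Gas input = 1,155,000 / 0.79 = 1,462,025 BTU
= 1,462,025 / 100,000 = 14.62 therm
Cost = 14.62 × £1.38/therm = £20.18

£20.18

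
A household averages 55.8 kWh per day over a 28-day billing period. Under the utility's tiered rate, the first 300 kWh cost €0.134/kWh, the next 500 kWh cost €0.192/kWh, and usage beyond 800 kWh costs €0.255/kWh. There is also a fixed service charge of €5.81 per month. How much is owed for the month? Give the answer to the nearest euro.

Usage = 55.8 kWh/day × 28 days = 1562.4 kWh
First 300 kWh × €0.134 = €40.20
Next 500 kWh × €0.192 = €96.00
Remaining 762.4 kWh × €0.255 = €194.41
Energy charge = €330.61; + service €5.81 = €336.42 ≈ €336

€336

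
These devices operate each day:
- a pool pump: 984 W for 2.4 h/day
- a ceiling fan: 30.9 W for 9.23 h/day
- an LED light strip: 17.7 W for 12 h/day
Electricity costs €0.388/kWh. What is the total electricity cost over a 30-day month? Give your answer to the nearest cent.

€33.28

pool pump: 984 W × 2.4 h × 30 d = 70,848 Wh = 70.85 kWh
ceiling fan: 30.9 W × 9.23 h × 30 d = 8,556 Wh = 8.556 kWh
LED light strip: 17.7 W × 12 h × 30 d = 6,372 Wh = 6.372 kWh
Total energy = 70.85 + 8.556 + 6.372 = 85.78 kWh
Cost = 85.78 kWh × €0.388 = €33.28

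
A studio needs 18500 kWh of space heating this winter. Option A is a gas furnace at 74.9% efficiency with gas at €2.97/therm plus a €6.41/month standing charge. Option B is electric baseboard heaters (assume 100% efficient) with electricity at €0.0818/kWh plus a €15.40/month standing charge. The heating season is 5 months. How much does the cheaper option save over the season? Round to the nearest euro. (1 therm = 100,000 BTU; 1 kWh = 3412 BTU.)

€945

Heat load = 18500 kWh × 3412 = 63,122,000 BTU
Gas: input = 63,122,000 / 0.749 = 84,275,033 BTU = 842.8 therm → 842.8 × €2.97 = €2,502.97; + 5 × €6.41 standing = €2,535.02
Electric: 63,122,000 BTU / 3412 = 18,500 kWh → × €0.0818 = €1,513.30; + 5 × €15.40 standing = €1,590.30
Difference = |€2,535.02 − €1,590.30| = €944.72 ≈ €945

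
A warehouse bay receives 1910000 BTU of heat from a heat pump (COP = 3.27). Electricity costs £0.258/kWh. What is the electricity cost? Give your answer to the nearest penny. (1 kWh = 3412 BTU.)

Heat delivered = 1,910,000 BTU / 3412 = 559.8 kWh
Electrical input = 559.8 kWh / 3.27 = 171.2 kWh
Cost = 171.2 × £0.258/kWh = £44.17

£44.17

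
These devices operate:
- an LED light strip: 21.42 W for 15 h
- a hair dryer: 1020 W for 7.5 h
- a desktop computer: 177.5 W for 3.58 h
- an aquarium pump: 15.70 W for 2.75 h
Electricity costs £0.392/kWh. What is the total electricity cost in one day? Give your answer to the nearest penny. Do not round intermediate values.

£3.39

LED light strip: 21.42 W × 15 h = 321 Wh = 0.3213 kWh
hair dryer: 1020 W × 7.5 h = 7,650 Wh = 7.65 kWh
desktop computer: 177.5 W × 3.58 h = 635 Wh = 0.6355 kWh
aquarium pump: 15.70 W × 2.75 h = 43 Wh = 0.04317 kWh
Total energy = 0.3213 + 7.65 + 0.6355 + 0.04317 = 8.65 kWh
Cost = 8.65 kWh × £0.392 = £3.39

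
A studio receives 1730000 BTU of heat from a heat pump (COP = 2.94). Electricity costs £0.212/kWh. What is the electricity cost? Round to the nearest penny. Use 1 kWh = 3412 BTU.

Heat delivered = 1,730,000 BTU / 3412 = 507 kWh
Electrical input = 507 kWh / 2.94 = 172.5 kWh
Cost = 172.5 × £0.212/kWh = £36.56

£36.56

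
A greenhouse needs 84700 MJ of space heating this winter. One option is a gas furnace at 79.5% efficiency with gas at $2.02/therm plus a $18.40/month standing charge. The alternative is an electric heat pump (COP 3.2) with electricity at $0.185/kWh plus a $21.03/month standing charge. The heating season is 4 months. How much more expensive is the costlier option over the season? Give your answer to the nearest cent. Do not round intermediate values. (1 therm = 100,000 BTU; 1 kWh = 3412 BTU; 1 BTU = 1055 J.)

Heat load = 84700 MJ = 84,700,000,000 J / 1055 = 80,284,360 BTU
Gas: input = 80,284,360 / 0.795 = 100,986,617 BTU = 1,010 therm → 1,010 × $2.02 = $2,039.93; + 4 × $18.40 standing = $2,113.53
Heat pump: 80,284,360 BTU / 3412 = 23,530 kWh heat; / 3.2 = 7,353 kWh in → × $0.185 = $1,360.33; + 4 × $21.03 standing = $1,444.45
Difference = |$2,113.53 − $1,444.45| = $669.08

$669.08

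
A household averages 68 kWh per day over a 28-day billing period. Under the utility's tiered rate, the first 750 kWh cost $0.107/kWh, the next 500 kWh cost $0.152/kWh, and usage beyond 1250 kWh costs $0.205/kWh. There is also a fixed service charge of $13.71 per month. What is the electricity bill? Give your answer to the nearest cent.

Usage = 68 kWh/day × 28 days = 1904 kWh
First 750 kWh × $0.107 = $80.25
Next 500 kWh × $0.152 = $76.00
Remaining 654 kWh × $0.205 = $134.07
Energy charge = $290.32; + service $13.71 = $304.03

$304.03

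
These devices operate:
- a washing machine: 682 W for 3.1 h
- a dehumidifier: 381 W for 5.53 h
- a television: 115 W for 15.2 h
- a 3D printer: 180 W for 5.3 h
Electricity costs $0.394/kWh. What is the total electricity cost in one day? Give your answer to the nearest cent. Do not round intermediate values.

washing machine: 682 W × 3.1 h = 2,114 Wh = 2.114 kWh
dehumidifier: 381 W × 5.53 h = 2,107 Wh = 2.107 kWh
television: 115 W × 15.2 h = 1,748 Wh = 1.748 kWh
3D printer: 180 W × 5.3 h = 954 Wh = 0.954 kWh
Total energy = 2.114 + 2.107 + 1.748 + 0.954 = 6.923 kWh
Cost = 6.923 kWh × $0.394 = $2.73

$2.73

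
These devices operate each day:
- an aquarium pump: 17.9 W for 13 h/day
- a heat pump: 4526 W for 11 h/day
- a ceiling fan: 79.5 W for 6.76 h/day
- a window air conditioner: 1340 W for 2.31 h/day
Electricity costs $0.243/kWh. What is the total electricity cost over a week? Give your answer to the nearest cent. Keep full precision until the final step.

$91.26

aquarium pump: 17.9 W × 13 h × 7 d = 1,629 Wh = 1.629 kWh
heat pump: 4526 W × 11 h × 7 d = 348,502 Wh = 348.5 kWh
ceiling fan: 79.5 W × 6.76 h × 7 d = 3,762 Wh = 3.762 kWh
window air conditioner: 1340 W × 2.31 h × 7 d = 21,668 Wh = 21.67 kWh
Total energy = 1.629 + 348.5 + 3.762 + 21.67 = 375.6 kWh
Cost = 375.6 kWh × $0.243 = $91.26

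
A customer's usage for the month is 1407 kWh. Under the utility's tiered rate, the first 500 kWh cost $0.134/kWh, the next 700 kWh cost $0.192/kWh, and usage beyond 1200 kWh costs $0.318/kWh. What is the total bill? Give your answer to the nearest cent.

First 500 kWh × $0.134 = $67.00
Next 700 kWh × $0.192 = $134.40
Remaining 207 kWh × $0.318 = $65.83
Total = $267.23

$267.23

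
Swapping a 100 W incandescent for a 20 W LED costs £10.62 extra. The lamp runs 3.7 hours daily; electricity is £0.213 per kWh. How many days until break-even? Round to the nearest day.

168 days

Power saved = 100 − 20 = 80 W
Daily energy saved = 80 W × 3.7 h = 296 Wh = 0.296 kWh
Daily savings = 0.296 × £0.213 = £0.0630
Payback = £10.62 / £0.0630 per day = 168.4 days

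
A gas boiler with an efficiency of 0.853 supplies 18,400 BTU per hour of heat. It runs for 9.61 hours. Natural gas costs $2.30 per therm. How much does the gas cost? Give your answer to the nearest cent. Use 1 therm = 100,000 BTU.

Heat delivered = 18,400 BTU/h × 9.61 h = 176,824 BTU
Gas input = 176,824 / 0.853 = 207,297 BTU
= 207,297 / 100,000 = 2.073 therm
Cost = 2.073 × $2.30/therm = $4.77

$4.77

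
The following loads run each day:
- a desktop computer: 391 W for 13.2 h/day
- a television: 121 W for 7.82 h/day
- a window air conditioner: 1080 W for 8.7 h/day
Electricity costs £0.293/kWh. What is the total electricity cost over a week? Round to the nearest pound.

£32

desktop computer: 391 W × 13.2 h × 7 d = 36,128 Wh = 36.13 kWh
television: 121 W × 7.82 h × 7 d = 6,624 Wh = 6.624 kWh
window air conditioner: 1080 W × 8.7 h × 7 d = 65,772 Wh = 65.77 kWh
Total energy = 36.13 + 6.624 + 65.77 = 108.5 kWh
Cost = 108.5 kWh × £0.293 = £31.80 ≈ £32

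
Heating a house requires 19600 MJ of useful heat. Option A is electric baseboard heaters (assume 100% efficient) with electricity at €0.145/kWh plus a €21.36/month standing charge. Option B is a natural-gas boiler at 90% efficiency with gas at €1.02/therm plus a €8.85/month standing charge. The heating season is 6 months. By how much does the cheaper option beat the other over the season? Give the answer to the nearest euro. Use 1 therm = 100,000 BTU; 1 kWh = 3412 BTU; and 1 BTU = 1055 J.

€654

Heat load = 19600 MJ = 19,600,000,000 J / 1055 = 18,578,199 BTU
Gas: input = 18,578,199 / 0.90 = 20,642,443 BTU = 206.4 therm → 206.4 × €1.02 = €210.55; + 6 × €8.85 standing = €263.65
Electric: 18,578,199 BTU / 3412 = 5,445 kWh → × €0.145 = €789.52; + 6 × €21.36 standing = €917.68
Difference = |€263.65 − €917.68| = €654.03 ≈ €654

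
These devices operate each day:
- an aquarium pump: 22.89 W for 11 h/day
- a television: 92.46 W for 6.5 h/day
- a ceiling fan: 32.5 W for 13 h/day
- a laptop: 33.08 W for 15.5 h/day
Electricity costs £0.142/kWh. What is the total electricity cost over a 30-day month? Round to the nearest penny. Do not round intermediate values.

aquarium pump: 22.89 W × 11 h × 30 d = 7,554 Wh = 7.554 kWh
television: 92.46 W × 6.5 h × 30 d = 18,030 Wh = 18.03 kWh
ceiling fan: 32.5 W × 13 h × 30 d = 12,675 Wh = 12.68 kWh
laptop: 33.08 W × 15.5 h × 30 d = 15,382 Wh = 15.38 kWh
Total energy = 7.554 + 18.03 + 12.68 + 15.38 = 53.64 kWh
Cost = 53.64 kWh × £0.142 = £7.62

£7.62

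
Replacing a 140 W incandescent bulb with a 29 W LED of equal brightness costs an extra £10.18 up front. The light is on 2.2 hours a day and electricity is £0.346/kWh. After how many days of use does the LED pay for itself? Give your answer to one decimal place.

Power saved = 140 − 29 = 111 W
Daily energy saved = 111 W × 2.2 h = 244.2 Wh = 0.2442 kWh
Daily savings = 0.2442 × £0.346 = £0.0845
Payback = £10.18 / £0.0845 per day = 120.5 days

120.5 days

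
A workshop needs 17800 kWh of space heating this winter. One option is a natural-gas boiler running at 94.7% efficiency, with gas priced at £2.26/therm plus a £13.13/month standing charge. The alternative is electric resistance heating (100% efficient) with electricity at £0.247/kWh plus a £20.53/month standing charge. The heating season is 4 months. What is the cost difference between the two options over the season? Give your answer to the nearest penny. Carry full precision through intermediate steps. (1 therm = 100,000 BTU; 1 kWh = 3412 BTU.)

Heat load = 17800 kWh × 3412 = 60,733,600 BTU
Gas: input = 60,733,600 / 0.947 = 64,132,629 BTU = 641.3 therm → 641.3 × £2.26 = £1,449.40; + 4 × £13.13 standing = £1,501.92
Electric: 60,733,600 BTU / 3412 = 17,800 kWh → × £0.247 = £4,396.60; + 4 × £20.53 standing = £4,478.72
Difference = |£1,501.92 − £4,478.72| = £2,976.80

£2976.80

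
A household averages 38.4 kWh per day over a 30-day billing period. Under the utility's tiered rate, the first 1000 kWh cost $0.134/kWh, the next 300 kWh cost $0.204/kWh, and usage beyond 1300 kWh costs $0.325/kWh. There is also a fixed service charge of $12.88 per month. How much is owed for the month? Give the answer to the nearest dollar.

Usage = 38.4 kWh/day × 30 days = 1152 kWh
First 1000 kWh × $0.134 = $134.00
Next 152 kWh × $0.204 = $31.01
Remaining tier: 0 kWh (not reached)
Energy charge = $165.01; + service $12.88 = $177.89 ≈ $178

$178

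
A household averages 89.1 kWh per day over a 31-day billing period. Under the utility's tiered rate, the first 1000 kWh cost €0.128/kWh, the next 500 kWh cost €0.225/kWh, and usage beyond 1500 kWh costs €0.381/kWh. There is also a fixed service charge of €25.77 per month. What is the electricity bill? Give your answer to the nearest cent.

€747.13

Usage = 89.1 kWh/day × 31 days = 2762.1 kWh
First 1000 kWh × €0.128 = €128.00
Next 500 kWh × €0.225 = €112.50
Remaining 1262.1 kWh × €0.381 = €480.86
Energy charge = €721.36; + service €25.77 = €747.13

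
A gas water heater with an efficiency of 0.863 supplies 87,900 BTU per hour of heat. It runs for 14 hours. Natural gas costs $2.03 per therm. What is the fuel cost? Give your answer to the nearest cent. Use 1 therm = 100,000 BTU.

Heat delivered = 87,900 BTU/h × 14 h = 1,230,600 BTU
Gas input = 1,230,600 / 0.863 = 1,425,956 BTU
= 1,425,956 / 100,000 = 14.26 therm
Cost = 14.26 × $2.03/therm = $28.95

$28.95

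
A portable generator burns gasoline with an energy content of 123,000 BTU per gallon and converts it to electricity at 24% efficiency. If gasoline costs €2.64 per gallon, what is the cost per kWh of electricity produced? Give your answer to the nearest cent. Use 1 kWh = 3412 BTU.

€0.31

Electrical output per gallon = 123,000 BTU × 0.24 / 3412 BTU/kWh = 8.652 kWh
Cost per kWh = €2.64 / 8.652 kWh = €0.305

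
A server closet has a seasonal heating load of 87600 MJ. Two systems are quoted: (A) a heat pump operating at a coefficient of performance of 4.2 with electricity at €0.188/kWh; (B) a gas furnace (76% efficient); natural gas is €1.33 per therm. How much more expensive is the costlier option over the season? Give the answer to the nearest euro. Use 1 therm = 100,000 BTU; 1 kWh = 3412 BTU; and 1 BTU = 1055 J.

Heat load = 87600 MJ = 87,600,000,000 J / 1055 = 83,033,175 BTU
Gas: input = 83,033,175 / 0.76 = 109,254,178 BTU = 1,093 therm → 1,093 × €1.33 = €1,453.08
Heat pump: 83,033,175 BTU / 3412 = 24,340 kWh heat; / 4.2 = 5,794 kWh in → × €0.188 = €1,089.31
Difference = |€1,453.08 − €1,089.31| = €363.77 ≈ €364

€364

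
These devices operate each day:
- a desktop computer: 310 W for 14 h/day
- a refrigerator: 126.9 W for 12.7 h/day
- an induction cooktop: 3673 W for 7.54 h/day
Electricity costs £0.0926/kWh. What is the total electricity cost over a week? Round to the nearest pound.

£22

desktop computer: 310 W × 14 h × 7 d = 30,380 Wh = 30.38 kWh
refrigerator: 126.9 W × 12.7 h × 7 d = 11,281 Wh = 11.28 kWh
induction cooktop: 3673 W × 7.54 h × 7 d = 193,861 Wh = 193.9 kWh
Total energy = 30.38 + 11.28 + 193.9 = 235.5 kWh
Cost = 235.5 kWh × £0.0926 = £21.81 ≈ £22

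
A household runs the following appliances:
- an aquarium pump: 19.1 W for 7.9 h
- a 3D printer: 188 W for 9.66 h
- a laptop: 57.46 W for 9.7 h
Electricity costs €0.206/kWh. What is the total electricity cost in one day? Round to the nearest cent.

aquarium pump: 19.1 W × 7.9 h = 151 Wh = 0.1509 kWh
3D printer: 188 W × 9.66 h = 1,816 Wh = 1.816 kWh
laptop: 57.46 W × 9.7 h = 557 Wh = 0.5574 kWh
Total energy = 0.1509 + 1.816 + 0.5574 = 2.524 kWh
Cost = 2.524 kWh × €0.206 = €0.52

€0.52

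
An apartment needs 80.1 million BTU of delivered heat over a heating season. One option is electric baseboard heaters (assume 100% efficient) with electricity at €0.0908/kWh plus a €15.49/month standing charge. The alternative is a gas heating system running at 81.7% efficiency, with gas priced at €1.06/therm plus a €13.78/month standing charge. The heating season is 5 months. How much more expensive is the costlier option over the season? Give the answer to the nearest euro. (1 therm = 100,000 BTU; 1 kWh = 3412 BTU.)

Heat load = 80.1 × 10⁶ BTU = 80,100,000 BTU
Gas: input = 80,100,000 / 0.817 = 98,041,616 BTU = 980.4 therm → 980.4 × €1.06 = €1,039.24; + 5 × €13.78 standing = €1,108.14
Electric: 80,100,000 BTU / 3412 = 23,480 kWh → × €0.0908 = €2,131.62; + 5 × €15.49 standing = €2,209.07
Difference = |€1,108.14 − €2,209.07| = €1,100.93 ≈ €1101

€1101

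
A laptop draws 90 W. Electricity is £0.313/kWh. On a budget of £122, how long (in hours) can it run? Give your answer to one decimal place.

4330.8 h

Energy budget = £122 / £0.313 per kWh = 389.8 kWh = 389,776 Wh
Runtime = 389,776 Wh / 90 W = 4,331 h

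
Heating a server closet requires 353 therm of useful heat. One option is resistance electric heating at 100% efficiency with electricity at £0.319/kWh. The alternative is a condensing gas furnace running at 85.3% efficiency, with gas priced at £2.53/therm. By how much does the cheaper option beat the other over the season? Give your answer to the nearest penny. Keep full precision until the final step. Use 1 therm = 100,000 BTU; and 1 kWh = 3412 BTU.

Heat load = 353 therm × 100,000 = 35,300,000 BTU
Gas: input = 35,300,000 / 0.853 = 41,383,353 BTU = 413.8 therm → 413.8 × £2.53 = £1,047.00
Electric: 35,300,000 BTU / 3412 = 10,350 kWh → × £0.319 = £3,300.32
Difference = |£1,047.00 − £3,300.32| = £2,253.32

£2253.32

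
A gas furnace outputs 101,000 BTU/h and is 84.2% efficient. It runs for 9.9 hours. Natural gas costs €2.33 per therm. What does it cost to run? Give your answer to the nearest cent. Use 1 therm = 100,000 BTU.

Heat delivered = 101,000 BTU/h × 9.9 h = 999,900 BTU
Gas input = 999,900 / 0.842 = 1,187,530 BTU
= 1,187,530 / 100,000 = 11.88 therm
Cost = 11.88 × €2.33/therm = €27.67

€27.67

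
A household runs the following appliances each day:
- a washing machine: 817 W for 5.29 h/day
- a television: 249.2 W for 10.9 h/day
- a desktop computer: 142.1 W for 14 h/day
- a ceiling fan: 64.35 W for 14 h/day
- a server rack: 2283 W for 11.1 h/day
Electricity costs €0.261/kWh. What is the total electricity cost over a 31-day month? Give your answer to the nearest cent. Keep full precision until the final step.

€285.37

washing machine: 817 W × 5.29 h × 31 d = 133,980 Wh = 134 kWh
television: 249.2 W × 10.9 h × 31 d = 84,205 Wh = 84.2 kWh
desktop computer: 142.1 W × 14 h × 31 d = 61,671 Wh = 61.67 kWh
ceiling fan: 64.35 W × 14 h × 31 d = 27,928 Wh = 27.93 kWh
server rack: 2283 W × 11.1 h × 31 d = 785,580 Wh = 785.6 kWh
Total energy = 134 + 84.2 + 61.67 + 27.93 + 785.6 = 1,093 kWh
Cost = 1,093 kWh × €0.261 = €285.37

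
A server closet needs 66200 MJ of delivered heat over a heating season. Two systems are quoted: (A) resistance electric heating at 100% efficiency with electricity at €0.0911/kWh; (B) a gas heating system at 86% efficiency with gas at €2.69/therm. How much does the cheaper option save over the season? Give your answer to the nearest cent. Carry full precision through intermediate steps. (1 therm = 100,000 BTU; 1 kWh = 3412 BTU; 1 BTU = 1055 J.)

Heat load = 66200 MJ = 66,200,000,000 J / 1055 = 62,748,815 BTU
Gas: input = 62,748,815 / 0.86 = 72,963,739 BTU = 729.6 therm → 729.6 × €2.69 = €1,962.72
Electric: 62,748,815 BTU / 3412 = 18,390 kWh → × €0.0911 = €1,675.39
Difference = |€1,962.72 − €1,675.39| = €287.34

€287.34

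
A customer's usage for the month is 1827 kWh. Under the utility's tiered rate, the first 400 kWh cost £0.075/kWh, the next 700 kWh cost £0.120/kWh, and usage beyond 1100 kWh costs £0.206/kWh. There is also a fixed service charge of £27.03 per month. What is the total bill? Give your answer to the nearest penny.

£290.79

First 400 kWh × £0.075 = £30.00
Next 700 kWh × £0.120 = £84.00
Remaining 727 kWh × £0.206 = £149.76
Energy charge = £263.76; + service £27.03 = £290.79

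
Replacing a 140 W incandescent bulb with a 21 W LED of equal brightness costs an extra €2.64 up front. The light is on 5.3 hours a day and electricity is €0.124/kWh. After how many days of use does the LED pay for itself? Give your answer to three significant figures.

Power saved = 140 − 21 = 119 W
Daily energy saved = 119 W × 5.3 h = 630.7 Wh = 0.6307 kWh
Daily savings = 0.6307 × €0.124 = €0.0782
Payback = €2.64 / €0.0782 per day = 33.76 days

33.8 days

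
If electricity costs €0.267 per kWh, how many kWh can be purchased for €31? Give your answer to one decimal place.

116.1 kWh

€31 / €0.267 per kWh = 116.1 kWh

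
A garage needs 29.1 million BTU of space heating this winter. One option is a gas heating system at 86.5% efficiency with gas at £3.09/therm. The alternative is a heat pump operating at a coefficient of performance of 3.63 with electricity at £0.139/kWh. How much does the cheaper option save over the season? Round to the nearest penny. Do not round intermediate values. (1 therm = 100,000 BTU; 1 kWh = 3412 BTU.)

£712.94

Heat load = 29.1 × 10⁶ BTU = 29,100,000 BTU
Gas: input = 29,100,000 / 0.865 = 33,641,618 BTU = 336.4 therm → 336.4 × £3.09 = £1,039.53
Heat pump: 29,100,000 BTU / 3412 = 8,529 kWh heat; / 3.63 = 2,350 kWh in → × £0.139 = £326.58
Difference = |£1,039.53 − £326.58| = £712.94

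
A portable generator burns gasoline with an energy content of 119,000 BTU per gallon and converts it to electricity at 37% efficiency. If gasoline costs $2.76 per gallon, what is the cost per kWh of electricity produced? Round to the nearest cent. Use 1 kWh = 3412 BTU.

$0.21

Electrical output per gallon = 119,000 BTU × 0.37 / 3412 BTU/kWh = 12.9 kWh
Cost per kWh = $2.76 / 12.9 kWh = $0.214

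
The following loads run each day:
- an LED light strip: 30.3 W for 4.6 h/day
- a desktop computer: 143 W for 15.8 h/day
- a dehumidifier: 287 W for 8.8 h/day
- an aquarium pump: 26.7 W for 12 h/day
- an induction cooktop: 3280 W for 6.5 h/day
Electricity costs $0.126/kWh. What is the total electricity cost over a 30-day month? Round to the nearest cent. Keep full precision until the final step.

LED light strip: 30.3 W × 4.6 h × 30 d = 4,181 Wh = 4.181 kWh
desktop computer: 143 W × 15.8 h × 30 d = 67,782 Wh = 67.78 kWh
dehumidifier: 287 W × 8.8 h × 30 d = 75,768 Wh = 75.77 kWh
aquarium pump: 26.7 W × 12 h × 30 d = 9,612 Wh = 9.612 kWh
induction cooktop: 3280 W × 6.5 h × 30 d = 639,600 Wh = 639.6 kWh
Total energy = 4.181 + 67.78 + 75.77 + 9.612 + 639.6 = 796.9 kWh
Cost = 796.9 kWh × $0.126 = $100.41

$100.41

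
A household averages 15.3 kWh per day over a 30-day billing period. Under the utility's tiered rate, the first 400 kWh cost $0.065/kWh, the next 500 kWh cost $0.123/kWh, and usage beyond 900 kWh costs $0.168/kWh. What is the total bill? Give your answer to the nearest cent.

$33.26

Usage = 15.3 kWh/day × 30 days = 459 kWh
First 400 kWh × $0.065 = $26.00
Next 59 kWh × $0.123 = $7.26
Remaining tier: 0 kWh (not reached)
Total = $33.26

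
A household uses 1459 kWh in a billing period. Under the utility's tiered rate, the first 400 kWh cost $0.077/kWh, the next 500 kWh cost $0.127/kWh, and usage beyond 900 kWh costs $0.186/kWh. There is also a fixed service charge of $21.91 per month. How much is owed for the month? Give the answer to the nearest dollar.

First 400 kWh × $0.077 = $30.80
Next 500 kWh × $0.127 = $63.50
Remaining 559 kWh × $0.186 = $103.97
Energy charge = $198.27; + service $21.91 = $220.18 ≈ $220

$220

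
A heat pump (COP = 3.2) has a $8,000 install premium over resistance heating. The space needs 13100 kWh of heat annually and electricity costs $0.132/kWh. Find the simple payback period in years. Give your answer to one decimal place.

6.7 years

Resistance: 13100 kWh × $0.132 = $1,729.20/yr
Heat pump: 13100 / 3.2 = 4094 kWh in → × $0.132 = $540.38/yr
Annual savings = $1,188.83
Payback = $8,000 / $1,188.83 = 6.73 years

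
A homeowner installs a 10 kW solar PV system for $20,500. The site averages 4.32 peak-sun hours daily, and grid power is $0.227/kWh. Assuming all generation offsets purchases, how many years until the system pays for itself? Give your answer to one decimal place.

5.7 years

Daily generation = 10 kW × 4.32 h = 43.2 kWh
Annual generation = 43.2 × 365 = 15768 kWh
Annual savings = 15768 × $0.227 = $3,579.34
Payback = $20,500 / $3,579.34 = 5.73 years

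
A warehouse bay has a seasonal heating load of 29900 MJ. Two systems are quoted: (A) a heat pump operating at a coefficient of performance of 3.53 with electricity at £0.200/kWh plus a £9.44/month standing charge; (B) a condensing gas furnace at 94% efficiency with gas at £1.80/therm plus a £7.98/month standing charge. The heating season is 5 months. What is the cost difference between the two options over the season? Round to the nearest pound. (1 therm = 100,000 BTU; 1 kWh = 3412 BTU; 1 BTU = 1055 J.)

Heat load = 29900 MJ = 29,900,000,000 J / 1055 = 28,341,232 BTU
Gas: input = 28,341,232 / 0.94 = 30,150,247 BTU = 301.5 therm → 301.5 × £1.80 = £542.70; + 5 × £7.98 standing = £582.60
Heat pump: 28,341,232 BTU / 3412 = 8,306 kWh heat; / 3.53 = 2,353 kWh in → × £0.200 = £470.61; + 5 × £9.44 standing = £517.81
Difference = |£582.60 − £517.81| = £64.79 ≈ £65

£65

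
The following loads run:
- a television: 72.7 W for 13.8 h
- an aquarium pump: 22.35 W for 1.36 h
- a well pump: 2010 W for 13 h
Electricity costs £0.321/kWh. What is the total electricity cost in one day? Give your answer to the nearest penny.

television: 72.7 W × 13.8 h = 1,003 Wh = 1.003 kWh
aquarium pump: 22.35 W × 1.36 h = 30 Wh = 0.0304 kWh
well pump: 2010 W × 13 h = 26,130 Wh = 26.13 kWh
Total energy = 1.003 + 0.0304 + 26.13 = 27.16 kWh
Cost = 27.16 kWh × £0.321 = £8.72

£8.72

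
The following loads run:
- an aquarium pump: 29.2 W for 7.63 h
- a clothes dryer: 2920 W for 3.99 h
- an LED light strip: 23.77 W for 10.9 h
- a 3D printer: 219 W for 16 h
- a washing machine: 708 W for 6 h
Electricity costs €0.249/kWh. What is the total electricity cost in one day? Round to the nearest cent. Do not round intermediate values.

aquarium pump: 29.2 W × 7.63 h = 223 Wh = 0.2228 kWh
clothes dryer: 2920 W × 3.99 h = 11,651 Wh = 11.65 kWh
LED light strip: 23.77 W × 10.9 h = 259 Wh = 0.2591 kWh
3D printer: 219 W × 16 h = 3,504 Wh = 3.504 kWh
washing machine: 708 W × 6 h = 4,248 Wh = 4.248 kWh
Total energy = 0.2228 + 11.65 + 0.2591 + 3.504 + 4.248 = 19.88 kWh
Cost = 19.88 kWh × €0.249 = €4.95

€4.95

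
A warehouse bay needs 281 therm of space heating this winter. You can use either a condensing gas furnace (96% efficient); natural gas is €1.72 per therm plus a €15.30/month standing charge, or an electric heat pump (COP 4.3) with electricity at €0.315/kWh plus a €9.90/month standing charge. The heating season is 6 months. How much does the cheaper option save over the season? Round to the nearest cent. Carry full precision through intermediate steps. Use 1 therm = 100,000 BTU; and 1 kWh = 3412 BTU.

Heat load = 281 therm × 100,000 = 28,100,000 BTU
Gas: input = 28,100,000 / 0.96 = 29,270,833 BTU = 292.7 therm → 292.7 × €1.72 = €503.46; + 6 × €15.30 standing = €595.26
Heat pump: 28,100,000 BTU / 3412 = 8,236 kWh heat; / 4.3 = 1,915 kWh in → × €0.315 = €603.31; + 6 × €9.90 standing = €662.71
Difference = |€595.26 − €662.71| = €67.45

€67.45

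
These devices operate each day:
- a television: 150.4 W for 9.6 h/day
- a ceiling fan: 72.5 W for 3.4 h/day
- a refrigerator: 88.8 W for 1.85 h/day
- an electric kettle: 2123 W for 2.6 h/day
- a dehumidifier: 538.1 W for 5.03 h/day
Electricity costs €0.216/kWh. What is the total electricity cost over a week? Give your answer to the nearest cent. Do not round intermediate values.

television: 150.4 W × 9.6 h × 7 d = 10,107 Wh = 10.11 kWh
ceiling fan: 72.5 W × 3.4 h × 7 d = 1,726 Wh = 1.726 kWh
refrigerator: 88.8 W × 1.85 h × 7 d = 1,150 Wh = 1.15 kWh
electric kettle: 2123 W × 2.6 h × 7 d = 38,639 Wh = 38.64 kWh
dehumidifier: 538.1 W × 5.03 h × 7 d = 18,947 Wh = 18.95 kWh
Total energy = 10.11 + 1.726 + 1.15 + 38.64 + 18.95 = 70.57 kWh
Cost = 70.57 kWh × €0.216 = €15.24

€15.24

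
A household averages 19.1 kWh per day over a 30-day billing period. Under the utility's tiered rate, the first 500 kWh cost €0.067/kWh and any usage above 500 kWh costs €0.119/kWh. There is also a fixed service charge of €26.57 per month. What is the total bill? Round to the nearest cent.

€68.76

Usage = 19.1 kWh/day × 30 days = 573 kWh
First 500 kWh × €0.067 = €33.50
Remaining 73 kWh × €0.119 = €8.69
Energy charge = €42.19; + service €26.57 = €68.76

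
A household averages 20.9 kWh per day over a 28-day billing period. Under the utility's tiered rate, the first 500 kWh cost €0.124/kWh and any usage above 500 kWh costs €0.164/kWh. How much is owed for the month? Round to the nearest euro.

Usage = 20.9 kWh/day × 28 days = 585.2 kWh
First 500 kWh × €0.124 = €62.00
Remaining 85.2 kWh × €0.164 = €13.97
Total = €75.97 ≈ €76

€76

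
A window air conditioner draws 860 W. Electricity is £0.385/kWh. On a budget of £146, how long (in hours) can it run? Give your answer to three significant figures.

441 h

Energy budget = £146 / £0.385 per kWh = 379.2 kWh = 379,221 Wh
Runtime = 379,221 Wh / 860 W = 441 h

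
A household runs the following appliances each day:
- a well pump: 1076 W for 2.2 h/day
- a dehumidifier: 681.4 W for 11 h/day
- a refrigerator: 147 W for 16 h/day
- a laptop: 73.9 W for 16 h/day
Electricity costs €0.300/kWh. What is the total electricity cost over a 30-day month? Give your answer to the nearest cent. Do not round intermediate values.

€120.57

well pump: 1076 W × 2.2 h × 30 d = 71,016 Wh = 71.02 kWh
dehumidifier: 681.4 W × 11 h × 30 d = 224,862 Wh = 224.9 kWh
refrigerator: 147 W × 16 h × 30 d = 70,560 Wh = 70.56 kWh
laptop: 73.9 W × 16 h × 30 d = 35,472 Wh = 35.47 kWh
Total energy = 71.02 + 224.9 + 70.56 + 35.47 = 401.9 kWh
Cost = 401.9 kWh × €0.300 = €120.57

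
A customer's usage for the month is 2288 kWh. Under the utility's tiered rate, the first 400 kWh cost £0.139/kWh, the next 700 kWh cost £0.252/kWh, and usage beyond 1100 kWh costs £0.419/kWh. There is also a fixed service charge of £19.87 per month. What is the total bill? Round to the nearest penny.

£749.64

First 400 kWh × £0.139 = £55.60
Next 700 kWh × £0.252 = £176.40
Remaining 1188 kWh × £0.419 = £497.77
Energy charge = £729.77; + service £19.87 = £749.64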